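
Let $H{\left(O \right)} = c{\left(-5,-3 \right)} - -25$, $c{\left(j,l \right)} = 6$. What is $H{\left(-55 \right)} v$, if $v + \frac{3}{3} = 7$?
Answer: $186$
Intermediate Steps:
$v = 6$ ($v = -1 + 7 = 6$)
$H{\left(O \right)} = 31$ ($H{\left(O \right)} = 6 - -25 = 6 + 25 = 31$)
$H{\left(-55 \right)} v = 31 \cdot 6 = 186$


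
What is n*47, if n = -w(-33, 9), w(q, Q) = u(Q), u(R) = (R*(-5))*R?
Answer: 19035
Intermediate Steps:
u(R) = -5*R² (u(R) = (-5*R)*R = -5*R²)
w(q, Q) = -5*Q²
n = 405 (n = -(-5)*9² = -(-5)*81 = -1*(-405) = 405)
n*47 = 405*47 = 19035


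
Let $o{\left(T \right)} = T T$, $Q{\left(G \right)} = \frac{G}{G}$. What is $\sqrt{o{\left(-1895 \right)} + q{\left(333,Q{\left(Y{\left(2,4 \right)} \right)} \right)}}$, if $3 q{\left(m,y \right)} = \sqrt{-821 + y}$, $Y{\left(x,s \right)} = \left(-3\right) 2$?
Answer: $\frac{\sqrt{32319225 + 6 i \sqrt{205}}}{3} \approx 1895.0 + 0.0025185 i$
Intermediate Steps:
$Y{\left(x,s \right)} = -6$
$Q{\left(G \right)} = 1$
$o{\left(T \right)} = T^{2}$
$q{\left(m,y \right)} = \frac{\sqrt{-821 + y}}{3}$
$\sqrt{o{\left(-1895 \right)} + q{\left(333,Q{\left(Y{\left(2,4 \right)} \right)} \right)}} = \sqrt{\left(-1895\right)^{2} + \frac{\sqrt{-821 + 1}}{3}} = \sqrt{3591025 + \frac{\sqrt{-820}}{3}} = \sqrt{3591025 + \frac{2 i \sqrt{205}}{3}}$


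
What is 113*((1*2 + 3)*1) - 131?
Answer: 434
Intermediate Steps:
113*((1*2 + 3)*1) - 131 = 113*((2 + 3)*1) - 131 = 113*(5*1) - 131 = 113*5 - 131 = 565 - 131 = 434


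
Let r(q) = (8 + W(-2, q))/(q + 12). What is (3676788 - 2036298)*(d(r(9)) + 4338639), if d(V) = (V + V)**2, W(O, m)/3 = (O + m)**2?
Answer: 1046324152650170/147 ≈ 7.1179e+12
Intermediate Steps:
W(O, m) = 3*(O + m)**2
r(q) = (8 + 3*(-2 + q)**2)/(12 + q) (r(q) = (8 + 3*(-2 + q)**2)/(q + 12) = (8 + 3*(-2 + q)**2)/(12 + q))
d(V) = 4*V**2 (d(V) = (2*V)**2 = 4*V**2)
(3676788 - 2036298)*(d(r(9)) + 4338639) = (3676788 - 2036298)*(4*((8 + 3*(-2 + 9)**2)/(12 + 9))**2 + 4338639) = 1640490*(4*((8 + 3*7**2)/21)**2 + 4338639) = 1640490*(4*((8 + 3*49)/21)**2 + 4338639) = 1640490*(4*((8 + 147)/21)**2 + 4338639) = 1640490*(4*((1/21)*155)**2 + 4338639) = 1640490*(4*(155/21)**2 + 4338639) = 1640490*(4*(24025/441) + 4338639) = 1640490*(96100/441 + 4338639) = 1640490*(1913435899/441) = 1046324152650170/147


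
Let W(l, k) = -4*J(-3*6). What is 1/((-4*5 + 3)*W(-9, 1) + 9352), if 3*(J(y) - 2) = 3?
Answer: 1/9556 ≈ 0.00010465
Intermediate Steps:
J(y) = 3 (J(y) = 2 + (⅓)*3 = 2 + 1 = 3)
W(l, k) = -12 (W(l, k) = -4*3 = -12)
1/((-4*5 + 3)*W(-9, 1) + 9352) = 1/((-4*5 + 3)*(-12) + 9352) = 1/((-20 + 3)*(-12) + 9352) = 1/(-17*(-12) + 9352) = 1/(204 + 9352) = 1/9556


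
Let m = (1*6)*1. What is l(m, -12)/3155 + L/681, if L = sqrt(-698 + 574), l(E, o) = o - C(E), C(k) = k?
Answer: -18/3155 + 2*I*sqrt(31)/681 ≈ -0.0057052 + 0.016352*I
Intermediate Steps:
m = 6 (m = 6*1 = 6)
l(E, o) = o - E
L = 2*I*sqrt(31) (L = sqrt(-124) = 2*I*sqrt(31) ≈ 11.136*I)
l(m, -12)/3155 + L/681 = (-12 - 1*6)/3155 + (2*I*sqrt(31))/681 = (-12 - 6)*(1/3155) + (2*I*sqrt(31))*(1/681) = -18*1/3155 + 2*I*sqrt(31)/681 = -18/3155 + 2*I*sqrt(31)/681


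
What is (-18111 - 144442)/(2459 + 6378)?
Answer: -162553/8837 ≈ -18.395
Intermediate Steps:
(-18111 - 144442)/(2459 + 6378) = -162553/8837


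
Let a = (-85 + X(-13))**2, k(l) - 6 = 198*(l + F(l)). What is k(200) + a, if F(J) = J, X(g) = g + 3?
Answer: 88231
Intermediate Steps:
X(g) = 3 + g
k(l) = 6 + 396*l (k(l) = 6 + 198*(l + l) = 6 + 198*(2*l) = 6 + 396*l)
a = 9025 (a = (-85 + (3 - 13))**2 = (-85 - 10)**2 = (-95)**2 = 9025)
k(200) + a = (6 + 396*200) + 9025 = (6 + 79200) + 9025 = 79206 + 9025 = 88231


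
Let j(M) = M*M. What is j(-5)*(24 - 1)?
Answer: 575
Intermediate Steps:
j(M) = M²
j(-5)*(24 - 1) = (-5)²*(24 - 1) = 25*23 = 575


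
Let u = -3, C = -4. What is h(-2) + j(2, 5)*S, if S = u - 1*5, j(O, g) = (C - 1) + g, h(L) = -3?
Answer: -3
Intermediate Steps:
j(O, g) = -5 + g (j(O, g) = (-4 - 1) + g = -5 + g)
S = -8 (S = -3 - 1*5 = -3 - 5 = -8)
h(-2) + j(2, 5)*S = -3 + (-5 + 5)*(-8) = -3 + 0*(-8) = -3 + 0 = -3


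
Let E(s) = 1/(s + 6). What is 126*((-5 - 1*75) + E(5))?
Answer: -110754/11 ≈ -10069.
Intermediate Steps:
E(s) = 1/(6 + s)
126*((-5 - 1*75) + E(5)) = 126*((-5 - 1*75) + 1/(6 + 5)) = 126*((-5 - 75) + 1/11) = 126*(-80 + 1/11) = 126*(-879/11) = -110754/11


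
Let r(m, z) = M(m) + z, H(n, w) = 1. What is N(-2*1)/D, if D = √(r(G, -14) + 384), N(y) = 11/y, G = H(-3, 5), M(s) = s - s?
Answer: -11*√370/740 ≈ -0.28593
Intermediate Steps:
M(s) = 0
G = 1
r(m, z) = z (r(m, z) = 0 + z = z)
D = √370 (D = √(-14 + 384) = √370 ≈ 19.235)
N(-2*1)/D = (11/((-2*1)))/(√370) = (11/(-2))*(√370/370) = (11*(-½))*(√370/370) = -11*√370/740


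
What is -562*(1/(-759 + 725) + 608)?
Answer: -5808551/17 ≈ -3.4168e+5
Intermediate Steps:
-562*(1/(-759 + 725) + 608) = -562*(1/(-34) + 608) = -562*(-1/34 + 608) = -562*20671/34 = -5808551/17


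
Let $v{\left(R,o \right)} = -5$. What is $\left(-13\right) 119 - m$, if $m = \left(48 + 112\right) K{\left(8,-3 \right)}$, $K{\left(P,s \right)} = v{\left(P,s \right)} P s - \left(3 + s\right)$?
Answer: $-20747$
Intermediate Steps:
$K{\left(P,s \right)} = -3 - s - 5 P s$ ($K{\left(P,s \right)} = - 5 P s - \left(3 + s\right) = -3 - s - 5 P s$)
$m = 19200$ ($m = \left(48 + 112\right) \left(-3 - -3 - 40 \left(-3\right)\right) = 160 \left(-3 + 3 + 120\right) = 160 \cdot 120 = 19200$)
$\left(-13\right) 119 - m = \left(-13\right) 119 - 19200 = -1547 - 19200 = -20747$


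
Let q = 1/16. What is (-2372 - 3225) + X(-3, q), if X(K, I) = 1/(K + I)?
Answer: -263075/47 ≈ -5597.3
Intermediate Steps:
q = 1/16 ≈ 0.062500
X(K, I) = 1/(I + K)
(-2372 - 3225) + X(-3, q) = (-2372 - 3225) + 1/(1/16 - 3) = -5597 + 1/(-47/16) = -5597 - 16/47 = -263075/47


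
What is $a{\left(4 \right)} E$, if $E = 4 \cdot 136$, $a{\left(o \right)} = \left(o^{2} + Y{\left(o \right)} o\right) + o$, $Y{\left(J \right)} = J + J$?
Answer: $28288$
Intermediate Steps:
$Y{\left(J \right)} = 2 J$
$a{\left(o \right)} = o + 3 o^{2}$ ($a{\left(o \right)} = \left(o^{2} + 2 o o\right) + o = \left(o^{2} + 2 o^{2}\right) + o = 3 o^{2} + o = o + 3 o^{2}$)
$E = 544$
$a{\left(4 \right)} E = 4 \left(1 + 3 \cdot 4\right) 544 = 4 \left(1 + 12\right) 544 = 4 \cdot 13 \cdot 544 = 52 \cdot 544 = 28288$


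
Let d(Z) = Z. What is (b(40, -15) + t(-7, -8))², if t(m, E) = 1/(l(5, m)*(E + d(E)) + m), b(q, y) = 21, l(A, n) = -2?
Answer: 276676/625 ≈ 442.68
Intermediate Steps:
t(m, E) = 1/(m - 4*E) (t(m, E) = 1/(-2*(E + E) + m) = 1/(-4*E + m) = 1/(m - 4*E))
(b(40, -15) + t(-7, -8))² = (21 + 1/(-7 - 4*(-8)))² = (21 + 1/(-7 + 32))² = (21 + 1/25)² = (526/25)² = 276676/625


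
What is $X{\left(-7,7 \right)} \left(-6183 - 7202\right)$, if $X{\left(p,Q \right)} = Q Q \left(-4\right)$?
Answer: $2623460$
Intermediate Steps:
$X{\left(p,Q \right)} = - 4 Q^{2}$ ($X{\left(p,Q \right)} = Q^{2} \left(-4\right) = - 4 Q^{2}$)
$X{\left(-7,7 \right)} \left(-6183 - 7202\right) = - 4 \cdot 7^{2} \left(-6183 - 7202\right) = \left(-4\right) 49 \left(-6183 - 7202\right) = \left(-196\right) \left(-13385\right) = 2623460$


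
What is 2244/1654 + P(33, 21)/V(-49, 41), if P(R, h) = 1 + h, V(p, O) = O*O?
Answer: 1904276/1390187 ≈ 1.3698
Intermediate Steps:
V(p, O) = O**2
2244/1654 + P(33, 21)/V(-49, 41) = 2244/1654 + (1 + 21)/(41**2) = 2244*(1/1654) + 22/1681 = 1122/827 + 22*(1/1681) = 1122/827 + 22/1681 = 1904276/1390187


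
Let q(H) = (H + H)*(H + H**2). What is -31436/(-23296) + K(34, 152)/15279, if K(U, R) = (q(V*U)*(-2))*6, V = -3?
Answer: 48999085855/29661632 ≈ 1651.9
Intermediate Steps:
q(H) = 2*H*(H + H**2) (q(H) = (2*H)*(H + H**2) = 2*H*(H + H**2))
K(U, R) = -216*U**2*(1 - 3*U) (K(U, R) = ((2*(-3*U)**2*(1 - 3*U))*(-2))*6 = ((2*(9*U**2)*(1 - 3*U))*(-2))*6 = ((18*U**2*(1 - 3*U))*(-2))*6 = -36*U**2*(1 - 3*U)*6 = -216*U**2*(1 - 3*U))
-31436/(-23296) + K(34, 152)/15279 = -31436/(-23296) + (34**2*(-216 + 648*34))/15279 = -31436*(-1/23296) + (1156*(-216 + 22032))*(1/15279) = 7859/5824 + (1156*21816)*(1/15279) = 7859/5824 + 25219296*(1/15279) = 7859/5824 + 8406432/5093 = 48999085855/29661632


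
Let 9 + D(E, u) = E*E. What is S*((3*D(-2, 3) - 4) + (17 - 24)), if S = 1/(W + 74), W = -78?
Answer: 13/2 ≈ 6.5000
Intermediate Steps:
D(E, u) = -9 + E**2 (D(E, u) = -9 + E*E = -9 + E**2)
S = -1/4 (S = 1/(-78 + 74) = 1/(-4) = -1/4 ≈ -0.25000)
S*((3*D(-2, 3) - 4) + (17 - 24)) = -((3*(-9 + (-2)**2) - 4) + (17 - 24))/4 = -((3*(-9 + 4) - 4) - 7)/4 = -((3*(-5) - 4) - 7)/4 = -((-15 - 4) - 7)/4 = -(-19 - 7)/4 = -1/4*(-26) = 13/2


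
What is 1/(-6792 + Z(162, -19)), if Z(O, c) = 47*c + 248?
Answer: -1/7437 ≈ -0.00013446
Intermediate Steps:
Z(O, c) = 248 + 47*c
1/(-6792 + Z(162, -19)) = 1/(-6792 + (248 + 47*(-19))) = 1/(-6792 + (248 - 893)) = 1/(-6792 - 645) = 1/(-7437) = -1/7437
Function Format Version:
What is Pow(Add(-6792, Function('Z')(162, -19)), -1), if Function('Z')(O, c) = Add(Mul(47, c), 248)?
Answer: Rational(-1, 7437) ≈ -0.00013446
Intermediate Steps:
Function('Z')(O, c) = Add(248, Mul(47, c))
Pow(Add(-6792, Function('Z')(162, -19)), -1) = Pow(Add(-6792, Add(248, Mul(47, -19))), -1) = Pow(Add(-6792, Add(248, -893)), -1) = Pow(Add(-6792, -645), -1) = Pow(-7437, -1) = Rational(-1, 7437)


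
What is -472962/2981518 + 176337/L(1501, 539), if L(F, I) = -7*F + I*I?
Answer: 9364665669/19877780506 ≈ 0.47111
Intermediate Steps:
L(F, I) = I**2 - 7*F (L(F, I) = -7*F + I**2 = I**2 - 7*F)
-472962/2981518 + 176337/L(1501, 539) = -472962/2981518 + 176337/(539**2 - 7*1501) = -472962*1/2981518 + 176337/(290521 - 10507) = -236481/1490759 + 176337/280014 = -236481/1490759 + 176337*(1/280014) = -236481/1490759 + 8397/13334 = 9364665669/19877780506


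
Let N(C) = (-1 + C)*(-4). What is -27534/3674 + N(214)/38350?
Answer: -264764787/35224475 ≈ -7.5165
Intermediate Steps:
N(C) = 4 - 4*C
-27534/3674 + N(214)/38350 = -27534/3674 + (4 - 4*214)/38350 = -27534*1/3674 + (4 - 856)*(1/38350) = -13767/1837 - 852*1/38350 = -13767/1837 - 426/19175 = -264764787/35224475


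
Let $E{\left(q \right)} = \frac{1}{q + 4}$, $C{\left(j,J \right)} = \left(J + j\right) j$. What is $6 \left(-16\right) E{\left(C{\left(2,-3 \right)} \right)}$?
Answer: $-48$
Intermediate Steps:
$C{\left(j,J \right)} = j \left(J + j\right)$
$E{\left(q \right)} = \frac{1}{4 + q}$
$6 \left(-16\right) E{\left(C{\left(2,-3 \right)} \right)} = \frac{6 \left(-16\right)}{4 + 2 \left(-3 + 2\right)} = - \frac{96}{4 + 2 \left(-1\right)} = - \frac{96}{4 - 2} = - \frac{96}{2} = \left(-96\right) \frac{1}{2} = -48$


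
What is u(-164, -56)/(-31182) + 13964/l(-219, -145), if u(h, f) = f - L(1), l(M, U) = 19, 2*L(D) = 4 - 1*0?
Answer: 217713275/296229 ≈ 734.95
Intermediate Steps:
L(D) = 2 (L(D) = (4 - 1*0)/2 = (4 + 0)/2 = (½)*4 = 2)
u(h, f) = -2 + f (u(h, f) = f - 1*2 = f - 2 = -2 + f)
u(-164, -56)/(-31182) + 13964/l(-219, -145) = (-2 - 56)/(-31182) + 13964/19 = -58*(-1/31182) + 13964*(1/19) = 29/15591 + 13964/19 = 217713275/296229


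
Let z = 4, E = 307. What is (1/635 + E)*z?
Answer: 779784/635 ≈ 1228.0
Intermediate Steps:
(1/635 + E)*z = (1/635 + 307)*4 = (194946/635)*4 = 779784/635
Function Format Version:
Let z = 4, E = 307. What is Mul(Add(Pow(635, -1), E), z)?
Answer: Rational(779784, 635) ≈ 1228.0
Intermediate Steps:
Mul(Add(Pow(635, -1), E), z) = Mul(Add(Pow(635, -1), 307), 4) = Mul(Add(Rational(1, 635), 307), 4) = Mul(Rational(194946, 635), 4) = Rational(779784, 635)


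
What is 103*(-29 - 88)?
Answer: -12051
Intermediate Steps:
103*(-29 - 88) = 103*(-117) = -12051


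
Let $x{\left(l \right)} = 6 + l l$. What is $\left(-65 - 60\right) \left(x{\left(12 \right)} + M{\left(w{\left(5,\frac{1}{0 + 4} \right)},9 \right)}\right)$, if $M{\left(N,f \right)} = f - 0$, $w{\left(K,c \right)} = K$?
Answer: $-19875$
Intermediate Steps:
$x{\left(l \right)} = 6 + l^{2}$
$M{\left(N,f \right)} = f$ ($M{\left(N,f \right)} = f + 0 = f$)
$\left(-65 - 60\right) \left(x{\left(12 \right)} + M{\left(w{\left(5,\frac{1}{0 + 4} \right)},9 \right)}\right) = \left(-65 - 60\right) \left(\left(6 + 12^{2}\right) + 9\right) = - 125 \left(\left(6 + 144\right) + 9\right) = - 125 \left(150 + 9\right) = \left(-125\right) 159 = -19875$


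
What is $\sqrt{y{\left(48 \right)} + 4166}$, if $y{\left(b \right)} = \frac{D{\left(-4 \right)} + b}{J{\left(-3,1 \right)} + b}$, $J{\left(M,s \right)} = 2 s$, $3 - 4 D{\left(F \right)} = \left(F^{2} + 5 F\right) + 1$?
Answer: $\frac{\sqrt{416699}}{10} \approx 64.552$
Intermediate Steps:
$D{\left(F \right)} = \frac{1}{2} - \frac{5 F}{4} - \frac{F^{2}}{4}$ ($D{\left(F \right)} = \frac{3}{4} - \frac{\left(F^{2} + 5 F\right) + 1}{4} = \frac{3}{4} - \frac{1 + F^{2} + 5 F}{4} = \frac{3}{4} - \left(\frac{1}{4} + \frac{F^{2}}{4} + \frac{5 F}{4}\right) = \frac{1}{2} - \frac{5 F}{4} - \frac{F^{2}}{4}$)
$y{\left(b \right)} = \frac{\frac{3}{2} + b}{2 + b}$ ($y{\left(b \right)} = \frac{\left(\frac{1}{2} - -5 - \frac{\left(-4\right)^{2}}{4}\right) + b}{2 \cdot 1 + b} = \frac{\left(\frac{1}{2} + 5 - 4\right) + b}{2 + b} = \frac{\frac{3}{2} + b}{2 + b}$)
$\sqrt{y{\left(48 \right)} + 4166} = \sqrt{\frac{\frac{3}{2} + 48}{2 + 48} + 4166} = \sqrt{\frac{1}{50} \cdot \frac{99}{2} + 4166} = \sqrt{\frac{99}{100} + 4166} = \sqrt{\frac{416699}{100}} = \frac{\sqrt{416699}}{10}$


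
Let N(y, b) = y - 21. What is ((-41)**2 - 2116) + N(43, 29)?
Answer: -413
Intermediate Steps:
N(y, b) = -21 + y
((-41)**2 - 2116) + N(43, 29) = ((-41)**2 - 2116) + (-21 + 43) = (1681 - 2116) + 22 = -435 + 22 = -413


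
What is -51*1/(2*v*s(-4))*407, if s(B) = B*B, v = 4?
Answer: -20757/128 ≈ -162.16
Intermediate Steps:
s(B) = B**2
-51*1/(2*v*s(-4))*407 = -51/((4*2)*(-4)**2)*407 = -51/(8*16)*407 = -51/128*407 = -20757/128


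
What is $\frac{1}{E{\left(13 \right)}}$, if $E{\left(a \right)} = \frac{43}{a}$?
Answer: $\frac{13}{43} \approx 0.30233$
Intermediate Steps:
$\frac{1}{E{\left(13 \right)}} = \frac{1}{43 \cdot \frac{1}{13}} = \frac{1}{\frac{43}{13}} = \frac{13}{43}$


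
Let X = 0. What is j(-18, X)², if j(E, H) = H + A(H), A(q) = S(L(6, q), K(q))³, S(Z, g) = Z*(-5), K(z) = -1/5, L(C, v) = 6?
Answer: 729000000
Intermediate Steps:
K(z) = -⅕ (K(z) = -1*⅕ = -⅕)
S(Z, g) = -5*Z
A(q) = -27000 (A(q) = (-5*6)³ = (-30)³ = -27000)
j(E, H) = -27000 + H (j(E, H) = H - 27000 = -27000 + H)
j(-18, X)² = (-27000 + 0)² = (-27000)² = 729000000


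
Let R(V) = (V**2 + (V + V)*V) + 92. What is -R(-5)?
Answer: -167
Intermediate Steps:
R(V) = 92 + 3*V**2 (R(V) = (V**2 + (2*V)*V) + 92 = (V**2 + 2*V**2) + 92 = 3*V**2 + 92 = 92 + 3*V**2)
-R(-5) = -(92 + 3*(-5)**2) = -(92 + 3*25) = -(92 + 75) = -1*167 = -167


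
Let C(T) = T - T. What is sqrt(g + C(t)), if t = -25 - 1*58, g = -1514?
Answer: I*sqrt(1514) ≈ 38.91*I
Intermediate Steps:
t = -83 (t = -25 - 58 = -83)
C(T) = 0
sqrt(g + C(t)) = sqrt(-1514 + 0) = sqrt(-1514) = I*sqrt(1514)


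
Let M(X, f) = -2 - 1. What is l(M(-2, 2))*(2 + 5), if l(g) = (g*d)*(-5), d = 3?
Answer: 315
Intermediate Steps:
M(X, f) = -3
l(g) = -15*g (l(g) = (g*3)*(-5) = (3*g)*(-5) = -15*g)
l(M(-2, 2))*(2 + 5) = (-15*(-3))*(2 + 5) = 45*7 = 315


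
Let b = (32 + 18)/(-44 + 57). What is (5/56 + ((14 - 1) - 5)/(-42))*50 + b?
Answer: -1325/1092 ≈ -1.2134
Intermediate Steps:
b = 50/13 ≈ 3.8462
(5/56 + ((14 - 1) - 5)/(-42))*50 + b = (5/56 + ((14 - 1) - 5)/(-42))*50 + 50/13 = (5*(1/56) + (13 - 5)*(-1/42))*50 + 50/13 = (5/56 + 8*(-1/42))*50 + 50/13 = (5/56 - 4/21)*50 + 50/13 = -17/168*50 + 50/13 = -425/84 + 50/13 = -1325/1092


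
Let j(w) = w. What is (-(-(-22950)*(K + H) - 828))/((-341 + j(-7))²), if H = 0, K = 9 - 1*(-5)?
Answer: -4451/1682 ≈ -2.6463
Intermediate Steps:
K = 14 (K = 9 + 5 = 14)
(-(-(-22950)*(K + H) - 828))/((-341 + j(-7))²) = (-(-(-22950)*(14 + 0) - 828))/((-341 - 7)²) = (-(-(-22950)*14 - 828))/((-348)²) = -(-1350*(-238) - 828)/121104 = -(321300 - 828)*(1/121104) = -1*320472*(1/121104) = -320472*1/121104 = -4451/1682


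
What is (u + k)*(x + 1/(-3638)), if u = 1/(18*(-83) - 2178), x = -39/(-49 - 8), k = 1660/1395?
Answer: 206523125/253815984 ≈ 0.81367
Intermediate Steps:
k = 332/279 (k = 1660*(1/1395) = 332/279 ≈ 1.1900)
x = 13/19 (x = -39/(-57) = -1/57*(-39) = 13/19 ≈ 0.68421)
u = -1/3672 (u = 1/(-1494 - 2178) = 1/(-3672) = -1/3672 ≈ -0.00027233)
(u + k)*(x + 1/(-3638)) = (-1/3672 + 332/279)*(13/19 + 1/(-3638)) = 135425*(13/19 - 1/3638)/113832 = (135425/113832)*(47275/69122) = 206523125/253815984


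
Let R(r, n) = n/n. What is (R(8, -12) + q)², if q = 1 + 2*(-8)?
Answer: 196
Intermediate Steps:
R(r, n) = 1
q = -15 (q = 1 - 16 = -15)
(R(8, -12) + q)² = (1 - 15)² = (-14)² = 196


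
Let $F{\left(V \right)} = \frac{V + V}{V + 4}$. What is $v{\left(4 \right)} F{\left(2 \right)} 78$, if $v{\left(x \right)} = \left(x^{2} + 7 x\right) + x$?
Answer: $2496$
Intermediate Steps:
$F{\left(V \right)} = \frac{2 V}{4 + V}$
$v{\left(x \right)} = x^{2} + 8 x$
$v{\left(4 \right)} F{\left(2 \right)} 78 = 4 \left(8 + 4\right) 2 \cdot 2 \frac{1}{4 + 2} \cdot 78 = 4 \cdot 12 \cdot 2 \cdot 2 \cdot \frac{1}{6} \cdot 78 = 48 \cdot 2 \cdot 2 \cdot \frac{1}{6} \cdot 78 = 48 \cdot \frac{2}{3} \cdot 78 = 32 \cdot 78 = 2496$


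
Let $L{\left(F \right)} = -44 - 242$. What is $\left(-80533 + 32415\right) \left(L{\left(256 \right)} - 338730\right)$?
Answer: $16312771888$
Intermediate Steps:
$L{\left(F \right)} = -286$
$\left(-80533 + 32415\right) \left(L{\left(256 \right)} - 338730\right) = \left(-80533 + 32415\right) \left(-286 - 338730\right) = \left(-48118\right) \left(-339016\right) = 16312771888$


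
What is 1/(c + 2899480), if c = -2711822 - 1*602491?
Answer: -1/414833 ≈ -2.4106e-6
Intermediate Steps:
c = -3314313 (c = -2711822 - 602491 = -3314313)
1/(c + 2899480) = 1/(-3314313 + 2899480) = 1/(-414833) = -1/414833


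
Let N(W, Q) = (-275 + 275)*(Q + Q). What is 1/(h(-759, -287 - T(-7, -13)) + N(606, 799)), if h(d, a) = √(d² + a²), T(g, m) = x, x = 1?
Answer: √2929/43935 ≈ 0.0012318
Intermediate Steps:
N(W, Q) = 0 (N(W, Q) = 0*(2*Q) = 0)
T(g, m) = 1
h(d, a) = √(a² + d²)
1/(h(-759, -287 - T(-7, -13)) + N(606, 799)) = 1/(√((-287 - 1*1)² + (-759)²) + 0) = 1/(√((-287 - 1)² + 576081) + 0) = 1/(√((-288)² + 576081) + 0) = 1/(√(82944 + 576081) + 0) = 1/(√659025 + 0) = 1/(15*√2929 + 0) = 1/(15*√2929) = √2929/43935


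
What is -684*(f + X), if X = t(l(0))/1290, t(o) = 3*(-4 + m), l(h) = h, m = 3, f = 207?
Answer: -30441078/215 ≈ -1.4159e+5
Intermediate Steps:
t(o) = -3 (t(o) = 3*(-4 + 3) = 3*(-1) = -3)
X = -1/430 (X = -3/1290 = -3*1/1290 = -1/430 ≈ -0.0023256)
-684*(f + X) = -684*(207 - 1/430) = -684*89009/430 = -30441078/215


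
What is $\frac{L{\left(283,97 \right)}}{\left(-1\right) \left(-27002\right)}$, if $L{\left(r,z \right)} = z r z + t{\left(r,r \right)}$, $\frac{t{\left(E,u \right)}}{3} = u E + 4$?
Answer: $\frac{1451513}{13501} \approx 107.51$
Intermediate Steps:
$t{\left(E,u \right)} = 12 + 3 E u$ ($t{\left(E,u \right)} = 3 \left(u E + 4\right) = 3 \left(E u + 4\right) = 3 \left(4 + E u\right) = 12 + 3 E u$)
$L{\left(r,z \right)} = 12 + 3 r^{2} + r z^{2}$ ($L{\left(r,z \right)} = z r z + \left(12 + 3 r r\right) = r z z + \left(12 + 3 r^{2}\right) = r z^{2} + \left(12 + 3 r^{2}\right) = 12 + 3 r^{2} + r z^{2}$)
$\frac{L{\left(283,97 \right)}}{\left(-1\right) \left(-27002\right)} = \frac{12 + 3 \cdot 283^{2} + 283 \cdot 97^{2}}{\left(-1\right) \left(-27002\right)} = \frac{12 + 3 \cdot 80089 + 283 \cdot 9409}{27002} = \left(12 + 240267 + 2662747\right) \frac{1}{27002} = 2903026 \cdot \frac{1}{27002} = \frac{1451513}{13501}$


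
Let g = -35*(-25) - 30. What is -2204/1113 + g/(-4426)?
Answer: -10695389/4926138 ≈ -2.1712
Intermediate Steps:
g = 845 (g = 875 - 30 = 845)
-2204/1113 + g/(-4426) = -2204/1113 + 845/(-4426) = -2204*1/1113 + 845*(-1/4426) = -2204/1113 - 845/4426 = -10695389/4926138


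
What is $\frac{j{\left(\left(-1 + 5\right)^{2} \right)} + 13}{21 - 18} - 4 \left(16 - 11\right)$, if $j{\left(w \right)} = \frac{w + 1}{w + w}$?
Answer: $- \frac{1487}{96} \approx -15.49$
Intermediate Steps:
$j{\left(w \right)} = \frac{1 + w}{2 w}$
$\frac{j{\left(\left(-1 + 5\right)^{2} \right)} + 13}{21 - 18} - 4 \left(16 - 11\right) = \frac{\frac{1 + \left(-1 + 5\right)^{2}}{2 \left(-1 + 5\right)^{2}} + 13}{21 - 18} - 4 \left(16 - 11\right) = \frac{\frac{1 + 4^{2}}{2 \cdot 4^{2}} + 13}{3} - 4 \cdot 5 = \frac{\frac{1 + 16}{2 \cdot 16} + 13}{3} - 20 = \frac{\frac{1}{2} \cdot \frac{1}{16} \cdot 17 + 13}{3} - 20 = \frac{\frac{17}{32} + 13}{3} - 20 = \frac{1}{3} \cdot \frac{433}{32} - 20 = \frac{433}{96} - 20 = - \frac{1487}{96}$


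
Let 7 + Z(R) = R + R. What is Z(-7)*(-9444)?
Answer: 198324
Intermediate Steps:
Z(R) = -7 + 2*R (Z(R) = -7 + (R + R) = -7 + 2*R)
Z(-7)*(-9444) = (-7 + 2*(-7))*(-9444) = (-7 - 14)*(-9444) = -21*(-9444) = 198324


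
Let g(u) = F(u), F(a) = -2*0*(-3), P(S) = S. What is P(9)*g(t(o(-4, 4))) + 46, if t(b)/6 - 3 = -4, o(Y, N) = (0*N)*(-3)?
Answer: 46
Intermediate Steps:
o(Y, N) = 0 (o(Y, N) = 0*(-3) = 0)
t(b) = -6 (t(b) = 18 + 6*(-4) = 18 - 24 = -6)
F(a) = 0 (F(a) = 0*(-3) = 0)
g(u) = 0
P(9)*g(t(o(-4, 4))) + 46 = 9*0 + 46 = 0 + 46 = 46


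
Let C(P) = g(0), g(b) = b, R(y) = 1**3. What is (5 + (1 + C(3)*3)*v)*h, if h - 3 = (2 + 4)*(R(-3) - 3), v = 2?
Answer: -63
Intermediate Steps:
R(y) = 1
C(P) = 0
h = -9 (h = 3 + (2 + 4)*(1 - 3) = 3 + 6*(-2) = 3 - 12 = -9)
(5 + (1 + C(3)*3)*v)*h = (5 + (1 + 0*3)*2)*(-9) = (5 + (1 + 0)*2)*(-9) = (5 + 1*2)*(-9) = (5 + 2)*(-9) = 7*(-9) = -63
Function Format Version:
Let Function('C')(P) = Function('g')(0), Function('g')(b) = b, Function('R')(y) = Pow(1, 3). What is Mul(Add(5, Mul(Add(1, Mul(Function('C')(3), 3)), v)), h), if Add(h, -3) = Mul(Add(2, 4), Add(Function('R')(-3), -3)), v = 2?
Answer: -63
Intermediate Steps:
Function('R')(y) = 1
Function('C')(P) = 0
h = -9 (h = Add(3, Mul(Add(2, 4), Add(1, -3))) = Add(3, Mul(6, -2)) = Add(3, -12) = -9)
Mul(Add(5, Mul(Add(1, Mul(Function('C')(3), 3)), v)), h) = Mul(Add(5, Mul(Add(1, Mul(0, 3)), 2)), -9) = Mul(Add(5, Mul(Add(1, 0), 2)), -9) = Mul(Add(5, Mul(1, 2)), -9) = Mul(Add(5, 2), -9) = Mul(7, -9) = -63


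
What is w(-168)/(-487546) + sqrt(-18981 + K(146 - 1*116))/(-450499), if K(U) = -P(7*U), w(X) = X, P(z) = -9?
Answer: 84/243773 - 6*I*sqrt(527)/450499 ≈ 0.00034458 - 0.00030575*I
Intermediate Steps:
K(U) = 9 (K(U) = -1*(-9) = 9)
w(-168)/(-487546) + sqrt(-18981 + K(146 - 1*116))/(-450499) = -168/(-487546) + sqrt(-18981 + 9)/(-450499) = -168*(-1/487546) + sqrt(-18972)*(-1/450499) = 84/243773 + (6*I*sqrt(527))*(-1/450499) = 84/243773 - 6*I*sqrt(527)/450499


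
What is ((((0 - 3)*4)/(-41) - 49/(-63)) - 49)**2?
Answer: 312794596/136161 ≈ 2297.2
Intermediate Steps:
((((0 - 3)*4)/(-41) - 49/(-63)) - 49)**2 = ((-3*4*(-1/41) - 49*(-1/63)) - 49)**2 = ((-12*(-1/41) + 7/9) - 49)**2 = ((12/41 + 7/9) - 49)**2 = (395/369 - 49)**2 = (-17686/369)**2 = 312794596/136161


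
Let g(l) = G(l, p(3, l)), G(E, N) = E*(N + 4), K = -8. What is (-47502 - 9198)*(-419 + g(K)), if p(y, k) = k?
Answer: 21942900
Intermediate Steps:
G(E, N) = E*(4 + N)
g(l) = l*(4 + l)
(-47502 - 9198)*(-419 + g(K)) = (-47502 - 9198)*(-419 - 8*(4 - 8)) = -56700*(-419 - 8*(-4)) = -56700*(-419 + 32) = -56700*(-387) = 21942900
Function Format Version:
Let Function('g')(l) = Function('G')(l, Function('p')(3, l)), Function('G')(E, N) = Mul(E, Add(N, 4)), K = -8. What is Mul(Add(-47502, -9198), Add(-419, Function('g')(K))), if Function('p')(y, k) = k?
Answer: 21942900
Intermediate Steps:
Function('G')(E, N) = Mul(E, Add(4, N))
Function('g')(l) = Mul(l, Add(4, l))
Mul(Add(-47502, -9198), Add(-419, Function('g')(K))) = Mul(Add(-47502, -9198), Add(-419, Mul(-8, Add(4, -8)))) = Mul(-56700, Add(-419, Mul(-8, -4))) = Mul(-56700, Add(-419, 32)) = Mul(-56700, -387) = 21942900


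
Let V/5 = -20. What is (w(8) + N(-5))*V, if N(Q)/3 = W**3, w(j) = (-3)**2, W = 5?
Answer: -38400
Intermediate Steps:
w(j) = 9
V = -100 (V = 5*(-20) = -100)
N(Q) = 375 (N(Q) = 3*5**3 = 3*125 = 375)
(w(8) + N(-5))*V = (9 + 375)*(-100) = 384*(-100) = -38400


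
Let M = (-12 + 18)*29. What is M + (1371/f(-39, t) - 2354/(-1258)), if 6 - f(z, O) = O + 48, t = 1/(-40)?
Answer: 151241657/1056091 ≈ 143.21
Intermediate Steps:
t = -1/40 ≈ -0.025000
f(z, O) = -42 - O (f(z, O) = 6 - (O + 48) = 6 - (48 + O) = 6 + (-48 - O) = -42 - O)
M = 174 (M = 6*29 = 174)
M + (1371/f(-39, t) - 2354/(-1258)) = 174 + (1371/(-42 - 1*(-1/40)) - 2354/(-1258)) = 174 + (1371/(-42 + 1/40) - 2354*(-1/1258)) = 174 + (1371/(-1679/40) + 1177/629) = 174 + (1371*(-40/1679) + 1177/629) = 174 + (-54840/1679 + 1177/629) = 174 - 32518177/1056091 = 151241657/1056091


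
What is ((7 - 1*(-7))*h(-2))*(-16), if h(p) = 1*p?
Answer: 448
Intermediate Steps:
h(p) = p
((7 - 1*(-7))*h(-2))*(-16) = ((7 - 1*(-7))*(-2))*(-16) = ((7 + 7)*(-2))*(-16) = (14*(-2))*(-16) = -28*(-16) = 448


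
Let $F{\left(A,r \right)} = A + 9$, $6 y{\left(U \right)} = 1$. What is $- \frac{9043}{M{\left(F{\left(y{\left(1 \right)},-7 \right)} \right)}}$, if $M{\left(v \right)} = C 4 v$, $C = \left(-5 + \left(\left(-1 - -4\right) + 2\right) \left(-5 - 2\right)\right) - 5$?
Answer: $\frac{9043}{1650} \approx 5.4806$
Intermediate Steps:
$y{\left(U \right)} = \frac{1}{6}$ ($y{\left(U \right)} = \frac{1}{6} \cdot 1 = \frac{1}{6}$)
$F{\left(A,r \right)} = 9 + A$
$C = -45$ ($C = \left(-5 + \left(\left(-1 + 4\right) + 2\right) \left(-7\right)\right) - 5 = \left(-5 + \left(3 + 2\right) \left(-7\right)\right) - 5 = \left(-5 + 5 \left(-7\right)\right) - 5 = \left(-5 - 35\right) - 5 = -40 - 5 = -45$)
$M{\left(v \right)} = - 180 v$ ($M{\left(v \right)} = \left(-45\right) 4 v = - 180 v$)
$- \frac{9043}{M{\left(F{\left(y{\left(1 \right)},-7 \right)} \right)}} = - \frac{9043}{\left(-180\right) \left(9 + \frac{1}{6}\right)} = - \frac{9043}{\left(-180\right) \frac{55}{6}} = - \frac{9043}{-1650} = \left(-9043\right) \left(- \frac{1}{1650}\right) = \frac{9043}{1650}$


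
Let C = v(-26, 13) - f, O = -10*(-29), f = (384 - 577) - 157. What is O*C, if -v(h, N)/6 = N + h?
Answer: 124120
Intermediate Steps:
v(h, N) = -6*N - 6*h (v(h, N) = -6*(N + h) = -6*N - 6*h)
f = -350 (f = -193 - 157 = -350)
O = 290
C = 428 (C = (-6*13 - 6*(-26)) - 1*(-350) = (-78 + 156) + 350 = 78 + 350 = 428)
O*C = 290*428 = 124120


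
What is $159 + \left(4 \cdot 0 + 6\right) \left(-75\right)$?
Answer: $-291$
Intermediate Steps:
$159 + \left(4 \cdot 0 + 6\right) \left(-75\right) = 159 + \left(0 + 6\right) \left(-75\right) = 159 + 6 \left(-75\right) = 159 - 450 = -291$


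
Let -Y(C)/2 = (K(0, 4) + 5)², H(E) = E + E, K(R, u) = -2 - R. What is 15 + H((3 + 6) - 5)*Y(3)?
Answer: -129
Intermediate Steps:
H(E) = 2*E
Y(C) = -18 (Y(C) = -2*((-2 - 1*0) + 5)² = -2*((-2 + 0) + 5)² = -2*(-2 + 5)² = -2*3² = -2*9 = -18)
15 + H((3 + 6) - 5)*Y(3) = 15 + (2*((3 + 6) - 5))*(-18) = 15 + (2*(9 - 5))*(-18) = 15 + (2*4)*(-18) = 15 + 8*(-18) = 15 - 144 = -129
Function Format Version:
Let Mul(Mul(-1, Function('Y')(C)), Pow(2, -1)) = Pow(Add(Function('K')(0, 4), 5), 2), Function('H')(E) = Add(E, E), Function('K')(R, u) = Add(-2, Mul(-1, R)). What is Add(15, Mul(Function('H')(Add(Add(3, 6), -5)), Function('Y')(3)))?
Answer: -129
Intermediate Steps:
Function('H')(E) = Mul(2, E)
Function('Y')(C) = -18 (Function('Y')(C) = Mul(-2, Pow(Add(Add(-2, Mul(-1, 0)), 5), 2)) = Mul(-2, Pow(Add(Add(-2, 0), 5), 2)) = Mul(-2, Pow(Add(-2, 5), 2)) = Mul(-2, Pow(3, 2)) = Mul(-2, 9) = -18)
Add(15, Mul(Function('H')(Add(Add(3, 6), -5)), Function('Y')(3))) = Add(15, Mul(Mul(2, Add(Add(3, 6), -5)), -18)) = Add(15, Mul(Mul(2, Add(9, -5)), -18)) = Add(15, Mul(Mul(2, 4), -18)) = Add(15, Mul(8, -18)) = Add(15, -144) = -129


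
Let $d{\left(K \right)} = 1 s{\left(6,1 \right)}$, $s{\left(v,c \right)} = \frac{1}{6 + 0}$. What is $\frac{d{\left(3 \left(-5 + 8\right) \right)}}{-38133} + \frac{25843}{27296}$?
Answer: $\frac{2956399709}{3122635104} \approx 0.94676$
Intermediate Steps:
$s{\left(v,c \right)} = \frac{1}{6}$
$d{\left(K \right)} = \frac{1}{6}$ ($d{\left(K \right)} = 1 \cdot \frac{1}{6} = \frac{1}{6}$)
$\frac{d{\left(3 \left(-5 + 8\right) \right)}}{-38133} + \frac{25843}{27296} = \frac{1}{6 \left(-38133\right)} + \frac{25843}{27296} = \frac{1}{6} \left(- \frac{1}{38133}\right) + 25843 \cdot \frac{1}{27296} = - \frac{1}{228798} + \frac{25843}{27296} = \frac{2956399709}{3122635104}$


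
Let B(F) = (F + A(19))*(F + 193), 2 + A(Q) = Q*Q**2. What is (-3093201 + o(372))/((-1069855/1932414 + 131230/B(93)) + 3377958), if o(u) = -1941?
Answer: -27019599972869790/29488488964312223 ≈ -0.91628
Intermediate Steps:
A(Q) = -2 + Q**3 (A(Q) = -2 + Q*Q**2 = -2 + Q**3)
B(F) = (193 + F)*(6857 + F) (B(F) = (F + (-2 + 19**3))*(F + 193) = (F + (-2 + 6859))*(193 + F) = (F + 6857)*(193 + F) = (6857 + F)*(193 + F) = (193 + F)*(6857 + F))
(-3093201 + o(372))/((-1069855/1932414 + 131230/B(93)) + 3377958) = (-3093201 - 1941)/((-1069855/1932414 + 131230/(1323401 + 93**2 + 7050*93)) + 3377958) = -3095142/((-1069855*1/1932414 + 131230/(1323401 + 8649 + 655650)) + 3377958) = -3095142/((-1069855/1932414 + 131230/1987700) + 3377958) = -3095142/((-1069855/1932414 + 131230*(1/1987700)) + 3377958) = -3095142/((-1069855/1932414 + 1193/18070) + 3377958) = -3095142/(-4256727487/8729680245 + 3377958) = -3095142/29488488964312223/8729680245 = -3095142*8729680245/29488488964312223 = -27019599972869790/29488488964312223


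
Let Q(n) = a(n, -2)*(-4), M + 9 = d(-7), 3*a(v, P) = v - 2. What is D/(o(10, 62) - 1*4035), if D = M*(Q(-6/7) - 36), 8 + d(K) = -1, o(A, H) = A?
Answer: -4056/28175 ≈ -0.14396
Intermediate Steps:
a(v, P) = -2/3 + v/3 (a(v, P) = (v - 2)/3 = (-2 + v)/3 = -2/3 + v/3)
d(K) = -9 (d(K) = -8 - 1 = -9)
M = -18 (M = -9 - 9 = -18)
Q(n) = 8/3 - 4*n/3 (Q(n) = (-2/3 + n/3)*(-4) = 8/3 - 4*n/3)
D = 4056/7 (D = -18*((8/3 - (-8)/7) - 36) = -18*((8/3 - 4/3*(-6/7)) - 36) = -18*((8/3 + 8/7) - 36) = -18*(80/21 - 36) = -18*(-676/21) = 4056/7 ≈ 579.43)
D/(o(10, 62) - 1*4035) = 4056/(7*(10 - 1*4035)) = 4056/(7*(10 - 4035)) = (4056/7)/(-4025) = (4056/7)*(-1/4025) = -4056/28175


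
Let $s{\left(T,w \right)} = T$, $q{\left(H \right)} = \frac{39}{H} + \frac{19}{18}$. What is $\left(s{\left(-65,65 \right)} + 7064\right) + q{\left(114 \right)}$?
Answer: $\frac{1197068}{171} \approx 7000.4$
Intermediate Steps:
$q{\left(H \right)} = \frac{19}{18} + \frac{39}{H}$ ($q{\left(H \right)} = \frac{39}{H} + 19 \cdot \frac{1}{18} = \frac{39}{H} + \frac{19}{18} = \frac{19}{18} + \frac{39}{H}$)
$\left(s{\left(-65,65 \right)} + 7064\right) + q{\left(114 \right)} = \left(-65 + 7064\right) + \left(\frac{19}{18} + \frac{39}{114}\right) = 6999 + \left(\frac{19}{18} + 39 \cdot \frac{1}{114}\right) = 6999 + \left(\frac{19}{18} + \frac{13}{38}\right) = 6999 + \frac{239}{171} = \frac{1197068}{171}$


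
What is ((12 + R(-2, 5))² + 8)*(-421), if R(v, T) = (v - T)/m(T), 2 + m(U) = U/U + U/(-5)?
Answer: -418053/4 ≈ -1.0451e+5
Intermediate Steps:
m(U) = -1 - U/5 (m(U) = -2 + (U/U + U/(-5)) = -2 + (1 + U*(-⅕)) = -2 + (1 - U/5) = -1 - U/5)
R(v, T) = (v - T)/(-1 - T/5)
((12 + R(-2, 5))² + 8)*(-421) = ((12 + 5*(5 - 1*(-2))/(5 + 5))² + 8)*(-421) = ((12 + 5*(5 + 2)/10)² + 8)*(-421) = ((12 + 5*(⅒)*7)² + 8)*(-421) = ((12 + 7/2)² + 8)*(-421) = ((31/2)² + 8)*(-421) = (961/4 + 8)*(-421) = (993/4)*(-421) = -418053/4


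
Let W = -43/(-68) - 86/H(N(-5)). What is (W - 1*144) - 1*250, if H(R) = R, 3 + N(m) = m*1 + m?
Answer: -341889/884 ≈ -386.75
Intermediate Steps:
N(m) = -3 + 2*m (N(m) = -3 + (m*1 + m) = -3 + (m + m) = -3 + 2*m)
W = 6407/884 (W = -43/(-68) - 86/(-3 + 2*(-5)) = -43*(-1/68) - 86/(-3 - 10) = 43/68 - 86/(-13) = 43/68 - 86*(-1/13) = 43/68 + 86/13 = 6407/884 ≈ 7.2477)
(W - 1*144) - 1*250 = (6407/884 - 1*144) - 1*250 = (6407/884 - 144) - 250 = -120889/884 - 250 = -341889/884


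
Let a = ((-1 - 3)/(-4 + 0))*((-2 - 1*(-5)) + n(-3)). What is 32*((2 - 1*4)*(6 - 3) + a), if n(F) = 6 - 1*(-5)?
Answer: 256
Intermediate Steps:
n(F) = 11 (n(F) = 6 + 5 = 11)
a = 14 (a = ((-1 - 3)/(-4 + 0))*((-2 - 1*(-5)) + 11) = (-4/(-4))*((-2 + 5) + 11) = (-4*(-1/4))*(3 + 11) = 1*14 = 14)
32*((2 - 1*4)*(6 - 3) + a) = 32*((2 - 1*4)*(6 - 3) + 14) = 32*((2 - 4)*3 + 14) = 32*(-2*3 + 14) = 32*(-6 + 14) = 32*8 = 256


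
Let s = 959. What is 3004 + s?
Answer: 3963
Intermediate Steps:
3004 + s = 3004 + 959 = 3963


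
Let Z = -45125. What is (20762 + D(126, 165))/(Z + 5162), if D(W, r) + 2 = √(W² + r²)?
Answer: -40/77 - √4789/13321 ≈ -0.52468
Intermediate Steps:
D(W, r) = -2 + √(W² + r²)
(20762 + D(126, 165))/(Z + 5162) = (20762 + (-2 + √(126² + 165²)))/(-45125 + 5162) = (20762 + (-2 + √(15876 + 27225)))/(-39963) = (20762 + (-2 + √43101))*(-1/39963) = (20762 + (-2 + 3*√4789))*(-1/39963) = (20760 + 3*√4789)*(-1/39963) = -40/77 - √4789/13321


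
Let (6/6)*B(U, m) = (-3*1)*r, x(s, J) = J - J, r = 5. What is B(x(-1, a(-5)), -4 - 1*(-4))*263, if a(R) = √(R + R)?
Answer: -3945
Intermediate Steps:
a(R) = √2*√R (a(R) = √(2*R) = √2*√R)
x(s, J) = 0
B(U, m) = -15 (B(U, m) = -3*1*5 = -3*5 = -15)
B(x(-1, a(-5)), -4 - 1*(-4))*263 = -15*263 = -3945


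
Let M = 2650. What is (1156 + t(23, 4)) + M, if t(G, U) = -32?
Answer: 3774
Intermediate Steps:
(1156 + t(23, 4)) + M = (1156 - 32) + 2650 = 1124 + 2650 = 3774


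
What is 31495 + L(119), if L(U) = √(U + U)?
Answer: 31495 + √238 ≈ 31510.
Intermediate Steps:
L(U) = √2*√U (L(U) = √(2*U) = √2*√U)
31495 + L(119) = 31495 + √2*√119 = 31495 + √238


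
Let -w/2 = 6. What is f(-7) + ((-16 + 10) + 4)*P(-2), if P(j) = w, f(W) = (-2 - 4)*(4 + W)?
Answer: 42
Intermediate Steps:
w = -12 (w = -2*6 = -12)
f(W) = -24 - 6*W (f(W) = -6*(4 + W) = -24 - 6*W)
P(j) = -12
f(-7) + ((-16 + 10) + 4)*P(-2) = (-24 - 6*(-7)) + ((-16 + 10) + 4)*(-12) = (-24 + 42) + (-6 + 4)*(-12) = 18 - 2*(-12) = 18 + 24 = 42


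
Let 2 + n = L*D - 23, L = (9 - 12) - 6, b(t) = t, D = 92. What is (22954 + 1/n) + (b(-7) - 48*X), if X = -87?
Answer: 23135918/853 ≈ 27123.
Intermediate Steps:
L = -9 (L = -3 - 6 = -9)
n = -853 (n = -2 + (-9*92 - 23) = -2 + (-828 - 23) = -2 - 851 = -853)
(22954 + 1/n) + (b(-7) - 48*X) = (22954 + 1/(-853)) + (-7 - 48*(-87)) = (22954 - 1/853) + (-7 + 4176) = 19579761/853 + 4169 = 23135918/853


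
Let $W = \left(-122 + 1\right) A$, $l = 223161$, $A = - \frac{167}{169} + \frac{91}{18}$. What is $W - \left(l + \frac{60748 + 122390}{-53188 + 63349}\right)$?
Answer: $- \frac{768180319099}{3434418} \approx -2.2367 \cdot 10^{5}$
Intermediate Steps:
$A = \frac{12373}{3042}$ ($A = \left(-167\right) \frac{1}{169} + 91 \cdot \frac{1}{18} = - \frac{167}{169} + \frac{91}{18} = \frac{12373}{3042} \approx 4.0674$)
$W = - \frac{1497133}{3042}$ ($W = \left(-122 + 1\right) \frac{12373}{3042} = \left(-121\right) \frac{12373}{3042} = - \frac{1497133}{3042} \approx -492.15$)
$W - \left(l + \frac{60748 + 122390}{-53188 + 63349}\right) = - \frac{1497133}{3042} - \left(223161 + \frac{60748 + 122390}{-53188 + 63349}\right) = - \frac{1497133}{3042} - \left(223161 + \frac{183138}{10161}\right) = - \frac{1497133}{3042} - \left(223161 + 183138 \cdot \frac{1}{10161}\right) = - \frac{1497133}{3042} - \left(223161 + \frac{61046}{3387}\right) = - \frac{1497133}{3042} - \frac{755907353}{3387} = - \frac{768180319099}{3434418}$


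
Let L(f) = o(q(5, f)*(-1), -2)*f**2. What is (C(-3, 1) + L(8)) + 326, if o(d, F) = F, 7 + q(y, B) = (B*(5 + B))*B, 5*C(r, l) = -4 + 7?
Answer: 993/5 ≈ 198.60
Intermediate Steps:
C(r, l) = 3/5 (C(r, l) = (-4 + 7)/5 = (1/5)*3 = 3/5)
q(y, B) = -7 + B**2*(5 + B) (q(y, B) = -7 + (B*(5 + B))*B = -7 + B**2*(5 + B))
L(f) = -2*f**2
(C(-3, 1) + L(8)) + 326 = (3/5 - 2*8**2) + 326 = (3/5 - 2*64) + 326 = (3/5 - 128) + 326 = -637/5 + 326 = 993/5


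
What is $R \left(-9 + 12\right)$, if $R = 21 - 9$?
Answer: $36$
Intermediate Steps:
$R = 12$
$R \left(-9 + 12\right) = 12 \left(-9 + 12\right) = 12 \cdot 3 = 36$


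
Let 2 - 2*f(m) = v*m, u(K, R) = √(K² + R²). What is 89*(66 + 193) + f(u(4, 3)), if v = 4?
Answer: 23042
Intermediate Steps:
f(m) = 1 - 2*m
89*(66 + 193) + f(u(4, 3)) = 89*(66 + 193) + (1 - 2*√(4² + 3²)) = 89*259 + (1 - 2*√(16 + 9)) = 23051 + (1 - 2*√25) = 23051 + (1 - 2*5) = 23051 + (1 - 10) = 23051 - 9 = 23042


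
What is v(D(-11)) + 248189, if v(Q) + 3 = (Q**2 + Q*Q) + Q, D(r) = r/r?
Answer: 248189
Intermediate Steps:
D(r) = 1
v(Q) = -3 + Q + 2*Q**2 (v(Q) = -3 + ((Q**2 + Q*Q) + Q) = -3 + ((Q**2 + Q**2) + Q) = -3 + (2*Q**2 + Q) = -3 + (Q + 2*Q**2) = -3 + Q + 2*Q**2)
v(D(-11)) + 248189 = (-3 + 1 + 2*1**2) + 248189 = (-3 + 1 + 2*1) + 248189 = (-3 + 1 + 2) + 248189 = 0 + 248189 = 248189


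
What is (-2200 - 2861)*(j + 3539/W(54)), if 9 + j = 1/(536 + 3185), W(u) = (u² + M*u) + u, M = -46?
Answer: 5240748163/602802 ≈ 8694.0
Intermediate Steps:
W(u) = u² - 45*u (W(u) = (u² - 46*u) + u = u² - 45*u)
j = -33488/3721 (j = -9 + 1/(536 + 3185) = -9 + 1/3721 = -33488/3721 ≈ -8.9997)
(-2200 - 2861)*(j + 3539/W(54)) = (-2200 - 2861)*(-33488/3721 + 3539/((54*(-45 + 54)))) = -5061*(-33488/3721 + 3539/((54*9))) = -5061*(-33488/3721 + 3539/486) = -5061*(-3106549/1808406) = 5240748163/602802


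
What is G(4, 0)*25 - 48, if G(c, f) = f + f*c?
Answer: -48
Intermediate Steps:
G(c, f) = f + c*f
G(4, 0)*25 - 48 = (0*(1 + 4))*25 - 48 = (0*5)*25 - 48 = 0*25 - 48 = 0 - 48 = -48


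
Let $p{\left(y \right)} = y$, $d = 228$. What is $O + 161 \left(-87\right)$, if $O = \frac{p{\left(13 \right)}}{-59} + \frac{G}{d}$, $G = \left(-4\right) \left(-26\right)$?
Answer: $- \frac{47104748}{3363} \approx -14007.0$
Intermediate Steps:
$G = 104$
$O = \frac{793}{3363}$ ($O = \frac{13}{-59} + \frac{104}{228} = 13 \left(- \frac{1}{59}\right) + 104 \cdot \frac{1}{228} = - \frac{13}{59} + \frac{26}{57} = \frac{793}{3363} \approx 0.2358$)
$O + 161 \left(-87\right) = \frac{793}{3363} + 161 \left(-87\right) = \frac{793}{3363} - 14007 = - \frac{47104748}{3363}$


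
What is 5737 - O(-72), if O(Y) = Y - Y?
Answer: 5737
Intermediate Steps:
O(Y) = 0
5737 - O(-72) = 5737 - 1*0 = 5737 + 0 = 5737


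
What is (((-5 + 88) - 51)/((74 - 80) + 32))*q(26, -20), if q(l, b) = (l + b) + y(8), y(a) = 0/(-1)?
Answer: 96/13 ≈ 7.3846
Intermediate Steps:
y(a) = 0 (y(a) = 0*(-1) = 0)
q(l, b) = b + l (q(l, b) = (l + b) + 0 = (b + l) + 0 = b + l)
(((-5 + 88) - 51)/((74 - 80) + 32))*q(26, -20) = (((-5 + 88) - 51)/((74 - 80) + 32))*(-20 + 26) = ((83 - 51)/(-6 + 32))*6 = (32/26)*6 = (32*(1/26))*6 = (16/13)*6 = 96/13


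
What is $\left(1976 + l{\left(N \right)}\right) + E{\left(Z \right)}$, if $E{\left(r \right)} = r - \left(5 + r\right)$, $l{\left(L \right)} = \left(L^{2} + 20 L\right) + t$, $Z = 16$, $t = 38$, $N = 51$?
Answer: $5630$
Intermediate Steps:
$l{\left(L \right)} = 38 + L^{2} + 20 L$ ($l{\left(L \right)} = \left(L^{2} + 20 L\right) + 38 = 38 + L^{2} + 20 L$)
$E{\left(r \right)} = -5$
$\left(1976 + l{\left(N \right)}\right) + E{\left(Z \right)} = \left(1976 + \left(38 + 51^{2} + 20 \cdot 51\right)\right) - 5 = \left(1976 + \left(38 + 2601 + 1020\right)\right) - 5 = \left(1976 + 3659\right) - 5 = 5635 - 5 = 5630$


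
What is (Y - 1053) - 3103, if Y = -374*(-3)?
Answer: -3034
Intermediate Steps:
Y = 1122
(Y - 1053) - 3103 = (1122 - 1053) - 3103 = 69 - 3103 = -3034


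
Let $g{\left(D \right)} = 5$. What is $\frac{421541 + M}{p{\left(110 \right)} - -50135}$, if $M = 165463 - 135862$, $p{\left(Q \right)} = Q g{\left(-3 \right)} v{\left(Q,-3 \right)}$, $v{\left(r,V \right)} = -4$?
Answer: $\frac{451142}{47935} \approx 9.4115$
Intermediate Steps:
$p{\left(Q \right)} = - 20 Q$ ($p{\left(Q \right)} = Q 5 \left(-4\right) = 5 Q \left(-4\right) = - 20 Q$)
$M = 29601$ ($M = 165463 - 135862 = 29601$)
$\frac{421541 + M}{p{\left(110 \right)} - -50135} = \frac{421541 + 29601}{\left(-20\right) 110 - -50135} = \frac{451142}{-2200 + \left(-46926 + 97061\right)} = \frac{451142}{-2200 + 50135} = \frac{451142}{47935}$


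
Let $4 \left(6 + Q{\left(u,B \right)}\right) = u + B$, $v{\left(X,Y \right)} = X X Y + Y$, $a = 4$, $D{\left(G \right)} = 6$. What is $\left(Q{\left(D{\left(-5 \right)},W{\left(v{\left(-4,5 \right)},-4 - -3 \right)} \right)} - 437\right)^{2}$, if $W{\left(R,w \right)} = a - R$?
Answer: $\frac{3411409}{16} \approx 2.1321 \cdot 10^{5}$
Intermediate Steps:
$v{\left(X,Y \right)} = Y + Y X^{2}$ ($v{\left(X,Y \right)} = X^{2} Y + Y = Y X^{2} + Y = Y + Y X^{2}$)
$W{\left(R,w \right)} = 4 - R$
$Q{\left(u,B \right)} = -6 + \frac{B}{4} + \frac{u}{4}$ ($Q{\left(u,B \right)} = -6 + \frac{u + B}{4} = -6 + \frac{B + u}{4} = -6 + \left(\frac{B}{4} + \frac{u}{4}\right) = -6 + \frac{B}{4} + \frac{u}{4}$)
$\left(Q{\left(D{\left(-5 \right)},W{\left(v{\left(-4,5 \right)},-4 - -3 \right)} \right)} - 437\right)^{2} = \left(\left(-6 + \frac{4 - 5 \left(1 + \left(-4\right)^{2}\right)}{4} + \frac{1}{4} \cdot 6\right) - 437\right)^{2} = \left(\left(-6 + \frac{4 - 5 \left(1 + 16\right)}{4} + \frac{3}{2}\right) - 437\right)^{2} = \left(\left(-6 + \frac{4 - 5 \cdot 17}{4} + \frac{3}{2}\right) - 437\right)^{2} = \left(\left(-6 + \frac{4 - 85}{4} + \frac{3}{2}\right) - 437\right)^{2} = \left(\left(-6 + \frac{1}{4} \left(-81\right) + \frac{3}{2}\right) - 437\right)^{2} = \left(\left(-6 - \frac{81}{4} + \frac{3}{2}\right) - 437\right)^{2} = \left(- \frac{99}{4} - 437\right)^{2} = \left(- \frac{1847}{4}\right)^{2} = \frac{3411409}{16}$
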